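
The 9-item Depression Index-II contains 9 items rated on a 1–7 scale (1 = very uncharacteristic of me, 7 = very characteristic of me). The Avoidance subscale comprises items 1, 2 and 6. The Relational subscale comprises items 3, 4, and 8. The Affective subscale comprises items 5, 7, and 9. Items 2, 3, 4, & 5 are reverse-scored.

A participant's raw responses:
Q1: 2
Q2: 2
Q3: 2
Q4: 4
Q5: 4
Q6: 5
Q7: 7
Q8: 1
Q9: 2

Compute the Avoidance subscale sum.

13

Avoidance items: 1, 2, 6.
Of these, item 2 is reverse-scored; reverse-coded value = 8 − response.
  item 1: 2
  item 2: 8 − 2 = 6
  item 6: 5
Sum = 2 + 6 + 5 = 13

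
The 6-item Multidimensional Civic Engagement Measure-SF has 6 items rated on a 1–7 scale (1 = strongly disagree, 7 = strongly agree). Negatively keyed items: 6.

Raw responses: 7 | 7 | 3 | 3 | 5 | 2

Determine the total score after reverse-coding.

Raw sum = 27. Negatively keyed items: 6; their raw sum = 2.
Each reversal replaces raw with 8 − raw, changing the total by 8 − 2·raw per item.
Total = 27 + 1·8 − 2·2 = 27 + 8 − 4 = 31

31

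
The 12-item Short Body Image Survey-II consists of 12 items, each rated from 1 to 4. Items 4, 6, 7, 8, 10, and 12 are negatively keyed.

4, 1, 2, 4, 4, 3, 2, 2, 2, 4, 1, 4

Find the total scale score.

Raw sum = 33. Negatively keyed items: 4, 6, 7, 8, 10, 12; their raw sum = 19.
Each reversal replaces raw with 5 − raw, changing the total by 5 − 2·raw per item.
Total = 33 + 6·5 − 2·19 = 33 + 30 − 38 = 25

25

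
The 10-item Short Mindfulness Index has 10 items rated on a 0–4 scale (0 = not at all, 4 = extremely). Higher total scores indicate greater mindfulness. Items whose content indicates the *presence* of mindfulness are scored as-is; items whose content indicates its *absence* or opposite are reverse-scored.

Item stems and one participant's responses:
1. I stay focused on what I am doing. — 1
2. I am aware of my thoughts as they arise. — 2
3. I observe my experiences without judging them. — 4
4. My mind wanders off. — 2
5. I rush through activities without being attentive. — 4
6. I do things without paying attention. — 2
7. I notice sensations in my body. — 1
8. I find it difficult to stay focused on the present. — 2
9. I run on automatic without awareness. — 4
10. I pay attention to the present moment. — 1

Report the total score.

Items 4, 5, 6, 8, 9 describe the absence/opposite of mindfulness → reverse-score.
reverse-coded value = 4 − response.
  item 1: 1
  item 2: 2
  item 3: 4
  item 4: 4 − 2 = 2
  item 5: 4 − 4 = 0
  item 6: 4 − 2 = 2
  item 7: 1
  item 8: 4 − 2 = 2
  item 9: 4 − 4 = 0
  item 10: 1
Total = 1 + 2 + 4 + 2 + 0 + 2 + 1 + 2 + 0 + 1 = 15

15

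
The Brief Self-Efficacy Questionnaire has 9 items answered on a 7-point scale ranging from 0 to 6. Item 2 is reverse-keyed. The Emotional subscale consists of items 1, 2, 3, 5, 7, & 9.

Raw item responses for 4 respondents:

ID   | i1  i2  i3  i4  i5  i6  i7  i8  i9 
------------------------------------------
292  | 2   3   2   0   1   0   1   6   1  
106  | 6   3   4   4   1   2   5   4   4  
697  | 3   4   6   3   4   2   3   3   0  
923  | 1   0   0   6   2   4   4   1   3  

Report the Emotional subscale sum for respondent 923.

16

Respondent 923 raw: 1, 0, 0, 6, 2, 4, 4, 1, 3.
Emotional items: 1, 2, 3, 5, 7, 9.
Reverse-coded (on a 0–6 scale, reversed = 6 − raw):
  item 1: 1
  item 2: 6 − 0 = 6
  item 3: 0
  item 5: 2
  item 7: 4
  item 9: 3
Sum = 1 + 6 + 0 + 2 + 4 + 3 = 16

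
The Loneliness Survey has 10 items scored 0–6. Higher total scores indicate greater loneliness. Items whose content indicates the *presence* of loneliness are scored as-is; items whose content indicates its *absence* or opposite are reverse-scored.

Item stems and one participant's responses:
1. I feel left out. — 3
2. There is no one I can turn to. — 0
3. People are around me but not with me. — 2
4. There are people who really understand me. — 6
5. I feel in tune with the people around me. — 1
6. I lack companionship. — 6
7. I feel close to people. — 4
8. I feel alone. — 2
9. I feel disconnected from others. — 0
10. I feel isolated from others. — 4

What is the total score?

24

Items 4, 5, 7 describe the absence/opposite of loneliness → reverse-score.
reverse-coded value = 6 − response.
  item 1: 3
  item 2: 0
  item 3: 2
  item 4: 6 − 6 = 0
  item 5: 6 − 1 = 5
  item 6: 6
  item 7: 6 − 4 = 2
  item 8: 2
  item 9: 0
  item 10: 4
Total = 3 + 0 + 2 + 0 + 5 + 6 + 2 + 2 + 0 + 4 = 24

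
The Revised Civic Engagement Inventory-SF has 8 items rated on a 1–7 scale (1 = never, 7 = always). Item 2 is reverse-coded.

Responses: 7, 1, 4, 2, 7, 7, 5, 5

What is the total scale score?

Reverse-coded items (reverse-coded value = 8 − response):
  item 2: 8 − 1 = 7
Scored items: 7, 7, 4, 2, 7, 7, 5, 5
Total = 7 + 7 + 4 + 2 + 7 + 7 + 5 + 5 = 44

44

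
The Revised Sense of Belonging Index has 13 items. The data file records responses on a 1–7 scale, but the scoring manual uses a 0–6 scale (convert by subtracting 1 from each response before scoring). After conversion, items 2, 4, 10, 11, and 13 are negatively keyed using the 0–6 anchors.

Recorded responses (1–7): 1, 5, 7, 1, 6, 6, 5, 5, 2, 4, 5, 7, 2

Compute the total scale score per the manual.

49

Convert to 0–6: 0, 4, 6, 0, 5, 5, 4, 4, 1, 3, 4, 6, 1
Reverse-coded (on a 0–6 scale, reversed = 6 − raw):
  item 2: 6 − 4 = 2
  item 4: 6 − 0 = 6
  item 10: 6 − 3 = 3
  item 11: 6 − 4 = 2
  item 13: 6 − 1 = 5
Scored: 0, 2, 6, 6, 5, 5, 4, 4, 1, 3, 2, 6, 5
Total = 49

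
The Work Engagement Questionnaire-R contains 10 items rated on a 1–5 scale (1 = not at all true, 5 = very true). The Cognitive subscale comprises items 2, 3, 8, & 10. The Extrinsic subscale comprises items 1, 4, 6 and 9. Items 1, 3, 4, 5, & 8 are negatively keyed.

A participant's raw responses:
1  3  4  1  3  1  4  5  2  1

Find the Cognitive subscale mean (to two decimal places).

Cognitive items: 2, 3, 8, 10.
Of these, items 3 and 8 are negatively keyed; reversed = (1+5) − raw = 6 − raw.
  item 2: 3
  item 3: 6 − 4 = 2
  item 8: 6 − 5 = 1
  item 10: 1
Sum = 3 + 2 + 1 + 1 = 7
Mean = 7 / 4 = 1.75

1.75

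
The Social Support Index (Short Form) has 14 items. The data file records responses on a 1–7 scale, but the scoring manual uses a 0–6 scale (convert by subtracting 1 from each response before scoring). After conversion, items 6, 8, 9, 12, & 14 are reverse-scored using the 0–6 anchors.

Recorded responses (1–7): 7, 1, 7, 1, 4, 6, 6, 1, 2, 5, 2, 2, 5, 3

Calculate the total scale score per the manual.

50

Convert to 0–6: 6, 0, 6, 0, 3, 5, 5, 0, 1, 4, 1, 1, 4, 2
Reverse-coded (reversed = (0+6) − raw = 6 − raw):
  item 6: 6 − 5 = 1
  item 8: 6 − 0 = 6
  item 9: 6 − 1 = 5
  item 12: 6 − 1 = 5
  item 14: 6 − 2 = 4
Scored: 6, 0, 6, 0, 3, 1, 5, 6, 5, 4, 1, 5, 4, 4
Total = 50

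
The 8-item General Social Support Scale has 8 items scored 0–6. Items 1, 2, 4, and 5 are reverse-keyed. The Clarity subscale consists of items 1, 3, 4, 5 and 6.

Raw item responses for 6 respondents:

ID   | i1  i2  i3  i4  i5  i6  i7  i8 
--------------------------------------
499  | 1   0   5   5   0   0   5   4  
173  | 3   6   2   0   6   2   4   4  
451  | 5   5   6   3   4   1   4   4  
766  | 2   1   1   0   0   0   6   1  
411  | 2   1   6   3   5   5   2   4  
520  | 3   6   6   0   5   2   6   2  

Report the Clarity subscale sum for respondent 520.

18

Respondent 520 raw: 3, 6, 6, 0, 5, 2, 6, 2.
Clarity items: 1, 3, 4, 5, 6.
Reverse-coded (on a 0–6 scale, reversed = 6 − raw):
  item 1: 6 − 3 = 3
  item 3: 6
  item 4: 6 − 0 = 6
  item 5: 6 − 5 = 1
  item 6: 2
Sum = 3 + 6 + 6 + 1 + 2 = 18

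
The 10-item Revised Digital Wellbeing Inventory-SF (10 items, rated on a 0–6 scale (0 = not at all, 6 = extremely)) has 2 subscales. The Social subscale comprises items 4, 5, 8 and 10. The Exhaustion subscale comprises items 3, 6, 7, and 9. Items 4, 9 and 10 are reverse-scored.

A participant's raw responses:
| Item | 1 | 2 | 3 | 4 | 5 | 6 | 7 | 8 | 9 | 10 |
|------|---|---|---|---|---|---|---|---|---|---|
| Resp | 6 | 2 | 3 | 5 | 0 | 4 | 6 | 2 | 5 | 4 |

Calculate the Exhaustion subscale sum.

14

Exhaustion items: 3, 6, 7, 9.
Of these, item 9 is reverse-scored; reversed = (0+6) − raw = 6 − raw.
  item 3: 3
  item 6: 4
  item 7: 6
  item 9: 6 − 5 = 1
Sum = 3 + 4 + 6 + 1 = 14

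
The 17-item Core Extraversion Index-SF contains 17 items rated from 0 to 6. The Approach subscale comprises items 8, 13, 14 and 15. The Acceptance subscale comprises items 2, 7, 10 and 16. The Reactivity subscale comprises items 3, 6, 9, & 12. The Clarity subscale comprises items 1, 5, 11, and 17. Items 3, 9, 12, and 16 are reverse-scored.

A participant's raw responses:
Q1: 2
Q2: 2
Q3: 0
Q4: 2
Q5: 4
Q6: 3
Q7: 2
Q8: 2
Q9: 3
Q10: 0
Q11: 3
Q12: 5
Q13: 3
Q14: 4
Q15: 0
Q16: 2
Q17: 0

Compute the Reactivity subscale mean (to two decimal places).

Reactivity items: 3, 6, 9, 12.
Of these, items 3, 9, and 12 are reverse-scored; reverse-coded value = 6 − response.
  item 3: 6 − 0 = 6
  item 6: 3
  item 9: 6 − 3 = 3
  item 12: 6 − 5 = 1
Sum = 6 + 3 + 3 + 1 = 13
Mean = 13 / 4 = 3.25

3.25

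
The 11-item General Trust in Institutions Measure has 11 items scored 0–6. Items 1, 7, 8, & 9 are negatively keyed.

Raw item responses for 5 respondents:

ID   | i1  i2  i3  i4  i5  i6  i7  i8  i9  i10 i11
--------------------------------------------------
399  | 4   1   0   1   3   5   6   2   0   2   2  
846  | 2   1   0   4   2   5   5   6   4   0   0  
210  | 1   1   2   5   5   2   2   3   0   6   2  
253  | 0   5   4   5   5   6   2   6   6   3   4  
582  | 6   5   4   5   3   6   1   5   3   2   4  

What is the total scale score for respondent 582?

38

Respondent 582 raw: 6, 5, 4, 5, 3, 6, 1, 5, 3, 2, 4.
Reverse-coded (reversed = (0+6) − raw = 6 − raw):
  item 1: 6 − 6 = 0
  item 2: 5
  item 3: 4
  item 4: 5
  item 5: 3
  item 6: 6
  item 7: 6 − 1 = 5
  item 8: 6 − 5 = 1
  item 9: 6 − 3 = 3
  item 10: 2
  item 11: 4
Sum = 0 + 5 + 4 + 5 + 3 + 6 + 5 + 1 + 3 + 2 + 4 = 38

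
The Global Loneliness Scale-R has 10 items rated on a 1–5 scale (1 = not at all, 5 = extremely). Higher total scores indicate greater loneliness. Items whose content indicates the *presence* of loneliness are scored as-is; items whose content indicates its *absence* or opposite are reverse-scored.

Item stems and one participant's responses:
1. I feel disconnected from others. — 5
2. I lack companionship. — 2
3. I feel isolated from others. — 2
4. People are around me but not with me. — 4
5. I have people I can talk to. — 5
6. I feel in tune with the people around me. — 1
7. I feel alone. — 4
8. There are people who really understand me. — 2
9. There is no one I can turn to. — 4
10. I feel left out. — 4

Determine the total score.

35

Items 5, 6, 8 describe the absence/opposite of loneliness → reverse-score.
on a 1–5 scale, reversed = 6 − raw.
  item 1: 5
  item 2: 2
  item 3: 2
  item 4: 4
  item 5: 6 − 5 = 1
  item 6: 6 − 1 = 5
  item 7: 4
  item 8: 6 − 2 = 4
  item 9: 4
  item 10: 4
Total = 5 + 2 + 2 + 4 + 1 + 5 + 4 + 4 + 4 + 4 = 35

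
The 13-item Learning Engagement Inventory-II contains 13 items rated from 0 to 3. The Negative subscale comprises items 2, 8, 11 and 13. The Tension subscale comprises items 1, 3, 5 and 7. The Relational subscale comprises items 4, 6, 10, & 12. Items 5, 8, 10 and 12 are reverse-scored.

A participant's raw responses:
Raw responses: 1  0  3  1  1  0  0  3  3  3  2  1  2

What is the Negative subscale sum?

4

Negative items: 2, 8, 11, 13.
Of these, item 8 is reverse-scored; reversed = (0+3) − raw = 3 − raw.
  item 2: 0
  item 8: 3 − 3 = 0
  item 11: 2
  item 13: 2
Sum = 0 + 0 + 2 + 2 = 4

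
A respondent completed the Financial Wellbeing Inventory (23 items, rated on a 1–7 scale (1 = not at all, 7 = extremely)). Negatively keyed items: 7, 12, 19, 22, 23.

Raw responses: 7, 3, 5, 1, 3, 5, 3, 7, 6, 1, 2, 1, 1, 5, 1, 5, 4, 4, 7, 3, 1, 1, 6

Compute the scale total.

86

Reverse-coded items (on a 1–7 scale, reversed = 8 − raw):
  item 7: 8 − 3 = 5
  item 12: 8 − 1 = 7
  item 19: 8 − 7 = 1
  item 22: 8 − 1 = 7
  item 23: 8 − 6 = 2
Scored responses: 7, 3, 5, 1, 3, 5, 5, 7, 6, 1, 2, 7, 1, 5, 1, 5, 4, 4, 1, 3, 1, 7, 2
Total = 7 + 3 + 5 + 1 + 3 + 5 + 5 + 7 + 6 + 1 + 2 + 7 + 1 + 5 + 1 + 5 + 4 + 4 + 1 + 3 + 1 + 7 + 2 = 86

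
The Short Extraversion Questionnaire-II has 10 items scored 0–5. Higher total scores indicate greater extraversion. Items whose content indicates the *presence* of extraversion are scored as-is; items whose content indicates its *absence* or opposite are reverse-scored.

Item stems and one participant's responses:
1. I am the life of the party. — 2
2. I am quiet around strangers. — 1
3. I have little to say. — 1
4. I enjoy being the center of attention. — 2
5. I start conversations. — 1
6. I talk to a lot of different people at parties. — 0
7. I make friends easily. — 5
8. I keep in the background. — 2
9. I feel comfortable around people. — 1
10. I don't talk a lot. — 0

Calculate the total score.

Items 2, 3, 8, 10 describe the absence/opposite of extraversion → reverse-score.
on a 0–5 scale, reversed = 5 − raw.
  item 1: 2
  item 2: 5 − 1 = 4
  item 3: 5 − 1 = 4
  item 4: 2
  item 5: 1
  item 6: 0
  item 7: 5
  item 8: 5 − 2 = 3
  item 9: 1
  item 10: 5 − 0 = 5
Total = 2 + 4 + 4 + 2 + 1 + 0 + 5 + 3 + 1 + 5 = 27

27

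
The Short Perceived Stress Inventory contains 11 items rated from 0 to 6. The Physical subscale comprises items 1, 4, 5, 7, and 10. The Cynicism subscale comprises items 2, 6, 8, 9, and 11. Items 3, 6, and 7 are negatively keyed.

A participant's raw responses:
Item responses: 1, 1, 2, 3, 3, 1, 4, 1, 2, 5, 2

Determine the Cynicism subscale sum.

11

Cynicism items: 2, 6, 8, 9, 11.
Of these, item 6 is negatively keyed; on a 0–6 scale, reversed = 6 − raw.
  item 2: 1
  item 6: 6 − 1 = 5
  item 8: 1
  item 9: 2
  item 11: 2
Sum = 1 + 5 + 1 + 2 + 2 = 11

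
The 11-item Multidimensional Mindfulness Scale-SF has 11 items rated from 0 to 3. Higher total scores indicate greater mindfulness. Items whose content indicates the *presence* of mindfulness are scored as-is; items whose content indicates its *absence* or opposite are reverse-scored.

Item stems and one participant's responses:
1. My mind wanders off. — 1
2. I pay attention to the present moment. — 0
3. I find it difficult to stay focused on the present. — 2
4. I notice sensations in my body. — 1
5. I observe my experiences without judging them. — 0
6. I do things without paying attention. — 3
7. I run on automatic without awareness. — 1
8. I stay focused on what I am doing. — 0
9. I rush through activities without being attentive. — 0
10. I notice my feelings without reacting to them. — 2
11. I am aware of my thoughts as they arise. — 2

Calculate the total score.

13

Items 1, 3, 6, 7, 9 describe the absence/opposite of mindfulness → reverse-score.
reversed = (0+3) − raw = 3 − raw.
  item 1: 3 − 1 = 2
  item 2: 0
  item 3: 3 − 2 = 1
  item 4: 1
  item 5: 0
  item 6: 3 − 3 = 0
  item 7: 3 − 1 = 2
  item 8: 0
  item 9: 3 − 0 = 3
  item 10: 2
  item 11: 2
Total = 2 + 0 + 1 + 1 + 0 + 0 + 2 + 0 + 3 + 2 + 2 = 13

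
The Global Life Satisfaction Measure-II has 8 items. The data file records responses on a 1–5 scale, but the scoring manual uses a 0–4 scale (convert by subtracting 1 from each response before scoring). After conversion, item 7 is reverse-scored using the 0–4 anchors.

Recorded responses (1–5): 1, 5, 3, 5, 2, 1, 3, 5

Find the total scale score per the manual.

17

Convert to 0–4: 0, 4, 2, 4, 1, 0, 2, 4
Reverse-coded (on a 0–4 scale, reversed = 4 − raw):
  item 7: 4 − 2 = 2
Scored: 0, 4, 2, 4, 1, 0, 2, 4
Total = 17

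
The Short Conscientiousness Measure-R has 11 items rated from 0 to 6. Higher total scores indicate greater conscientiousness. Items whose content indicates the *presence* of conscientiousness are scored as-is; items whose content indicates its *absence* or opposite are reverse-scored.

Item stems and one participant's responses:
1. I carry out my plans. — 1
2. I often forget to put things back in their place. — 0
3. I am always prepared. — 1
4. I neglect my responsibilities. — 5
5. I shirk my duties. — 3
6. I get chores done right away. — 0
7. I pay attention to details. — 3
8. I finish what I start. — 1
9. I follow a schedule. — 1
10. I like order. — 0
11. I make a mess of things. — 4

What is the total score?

19

Items 2, 4, 5, 11 describe the absence/opposite of conscientiousness → reverse-score.
reversed = (0+6) − raw = 6 − raw.
  item 1: 1
  item 2: 6 − 0 = 6
  item 3: 1
  item 4: 6 − 5 = 1
  item 5: 6 − 3 = 3
  item 6: 0
  item 7: 3
  item 8: 1
  item 9: 1
  item 10: 0
  item 11: 6 − 4 = 2
Total = 1 + 6 + 1 + 1 + 3 + 0 + 3 + 1 + 1 + 0 + 2 = 19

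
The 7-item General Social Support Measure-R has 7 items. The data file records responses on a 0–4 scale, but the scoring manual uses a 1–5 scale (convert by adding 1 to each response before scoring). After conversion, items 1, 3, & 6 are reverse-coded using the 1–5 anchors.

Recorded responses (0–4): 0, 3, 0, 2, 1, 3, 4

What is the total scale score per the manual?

Convert to 1–5: 1, 4, 1, 3, 2, 4, 5
Reverse-coded (reversed = (1+5) − raw = 6 − raw):
  item 1: 6 − 1 = 5
  item 3: 6 − 1 = 5
  item 6: 6 − 4 = 2
Scored: 5, 4, 5, 3, 2, 2, 5
Total = 26

26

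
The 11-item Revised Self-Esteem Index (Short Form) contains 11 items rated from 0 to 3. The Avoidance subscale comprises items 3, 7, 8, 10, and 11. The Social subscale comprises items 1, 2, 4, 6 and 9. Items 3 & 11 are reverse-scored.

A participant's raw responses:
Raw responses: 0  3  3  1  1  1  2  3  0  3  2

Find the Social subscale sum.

Social items: 1, 2, 4, 6, 9.
  item 1: 0
  item 2: 3
  item 4: 1
  item 6: 1
  item 9: 0
Sum = 0 + 3 + 1 + 1 + 0 = 5

5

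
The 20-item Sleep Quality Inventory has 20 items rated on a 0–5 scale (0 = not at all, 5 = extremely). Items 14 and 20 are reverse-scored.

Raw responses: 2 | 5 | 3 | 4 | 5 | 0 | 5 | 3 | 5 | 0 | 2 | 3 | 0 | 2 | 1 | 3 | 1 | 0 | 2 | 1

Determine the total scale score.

51

Raw sum = 47. Reverse-scored items: 14, 20; their raw sum = 3.
Each reversal replaces raw with 5 − raw, changing the total by 5 − 2·raw per item.
Total = 47 + 2·5 − 2·3 = 47 + 10 − 6 = 51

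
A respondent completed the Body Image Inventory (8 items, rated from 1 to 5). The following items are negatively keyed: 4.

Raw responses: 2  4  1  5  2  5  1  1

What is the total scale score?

Raw sum = 21. Negatively keyed items: 4; their raw sum = 5.
Each reversal replaces raw with 6 − raw, changing the total by 6 − 2·raw per item.
Total = 21 + 1·6 − 2·5 = 21 + 6 − 10 = 17

17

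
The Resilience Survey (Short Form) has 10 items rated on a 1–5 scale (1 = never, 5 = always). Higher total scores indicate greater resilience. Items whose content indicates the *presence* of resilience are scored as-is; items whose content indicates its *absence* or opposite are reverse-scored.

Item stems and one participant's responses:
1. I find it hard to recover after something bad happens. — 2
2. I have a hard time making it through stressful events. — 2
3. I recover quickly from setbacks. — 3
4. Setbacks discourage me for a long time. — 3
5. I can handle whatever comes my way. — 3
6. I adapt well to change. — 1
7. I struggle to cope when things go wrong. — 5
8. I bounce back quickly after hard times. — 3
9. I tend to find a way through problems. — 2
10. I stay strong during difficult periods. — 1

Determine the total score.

Items 1, 2, 4, 7 describe the absence/opposite of resilience → reverse-score.
reverse-coded value = 6 − response.
  item 1: 6 − 2 = 4
  item 2: 6 − 2 = 4
  item 3: 3
  item 4: 6 − 3 = 3
  item 5: 3
  item 6: 1
  item 7: 6 − 5 = 1
  item 8: 3
  item 9: 2
  item 10: 1
Total = 4 + 4 + 3 + 3 + 3 + 1 + 1 + 3 + 2 + 1 = 25

25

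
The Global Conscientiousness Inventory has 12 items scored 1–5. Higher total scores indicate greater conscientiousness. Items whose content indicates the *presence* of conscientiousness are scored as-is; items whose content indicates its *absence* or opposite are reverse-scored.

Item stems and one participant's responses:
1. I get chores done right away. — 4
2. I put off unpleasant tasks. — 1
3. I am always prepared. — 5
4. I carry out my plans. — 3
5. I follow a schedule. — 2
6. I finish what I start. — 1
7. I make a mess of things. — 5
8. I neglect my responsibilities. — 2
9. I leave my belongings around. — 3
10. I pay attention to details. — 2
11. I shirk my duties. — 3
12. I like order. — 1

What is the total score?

Items 2, 7, 8, 9, 11 describe the absence/opposite of conscientiousness → reverse-score.
reverse-coded value = 6 − response.
  item 1: 4
  item 2: 6 − 1 = 5
  item 3: 5
  item 4: 3
  item 5: 2
  item 6: 1
  item 7: 6 − 5 = 1
  item 8: 6 − 2 = 4
  item 9: 6 − 3 = 3
  item 10: 2
  item 11: 6 − 3 = 3
  item 12: 1
Total = 4 + 5 + 5 + 3 + 2 + 1 + 1 + 4 + 3 + 2 + 3 + 1 = 34

34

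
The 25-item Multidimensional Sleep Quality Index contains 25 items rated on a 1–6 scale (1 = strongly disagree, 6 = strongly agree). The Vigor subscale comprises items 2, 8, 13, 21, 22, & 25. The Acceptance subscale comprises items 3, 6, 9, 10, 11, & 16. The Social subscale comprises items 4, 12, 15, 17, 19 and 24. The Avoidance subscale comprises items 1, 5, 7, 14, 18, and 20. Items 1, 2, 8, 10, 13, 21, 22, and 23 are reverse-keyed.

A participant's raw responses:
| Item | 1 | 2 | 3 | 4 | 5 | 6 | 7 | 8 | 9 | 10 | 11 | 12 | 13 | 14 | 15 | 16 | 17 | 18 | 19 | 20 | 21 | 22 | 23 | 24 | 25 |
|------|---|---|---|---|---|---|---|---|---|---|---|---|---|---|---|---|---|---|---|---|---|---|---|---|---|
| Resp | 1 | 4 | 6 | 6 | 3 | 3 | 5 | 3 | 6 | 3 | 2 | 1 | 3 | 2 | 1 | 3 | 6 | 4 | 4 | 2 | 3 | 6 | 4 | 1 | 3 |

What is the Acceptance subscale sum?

24

Acceptance items: 3, 6, 9, 10, 11, 16.
Of these, item 10 is reverse-keyed; reversed = (1+6) − raw = 7 − raw.
  item 3: 6
  item 6: 3
  item 9: 6
  item 10: 7 − 3 = 4
  item 11: 2
  item 16: 3
Sum = 6 + 3 + 6 + 4 + 2 + 3 = 24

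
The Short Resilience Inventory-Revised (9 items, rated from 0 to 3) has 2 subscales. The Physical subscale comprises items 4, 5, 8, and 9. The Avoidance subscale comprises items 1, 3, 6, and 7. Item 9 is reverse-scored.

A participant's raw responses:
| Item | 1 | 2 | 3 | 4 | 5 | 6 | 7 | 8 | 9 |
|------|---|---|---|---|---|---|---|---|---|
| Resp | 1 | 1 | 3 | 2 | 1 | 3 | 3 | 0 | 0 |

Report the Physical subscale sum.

6

Physical items: 4, 5, 8, 9.
Of these, item 9 is reverse-scored; reverse-coded value = 3 − response.
  item 4: 2
  item 5: 1
  item 8: 0
  item 9: 3 − 0 = 3
Sum = 2 + 1 + 0 + 3 = 6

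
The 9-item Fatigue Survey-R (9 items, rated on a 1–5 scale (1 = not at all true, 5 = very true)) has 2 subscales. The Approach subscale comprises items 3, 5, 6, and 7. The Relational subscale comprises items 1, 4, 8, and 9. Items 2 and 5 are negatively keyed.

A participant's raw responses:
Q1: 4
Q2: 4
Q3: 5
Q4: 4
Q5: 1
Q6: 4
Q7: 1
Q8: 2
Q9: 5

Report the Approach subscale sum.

15

Approach items: 3, 5, 6, 7.
Of these, item 5 is negatively keyed; reversed = (1+5) − raw = 6 − raw.
  item 3: 5
  item 5: 6 − 1 = 5
  item 6: 4
  item 7: 1
Sum = 5 + 5 + 4 + 1 = 15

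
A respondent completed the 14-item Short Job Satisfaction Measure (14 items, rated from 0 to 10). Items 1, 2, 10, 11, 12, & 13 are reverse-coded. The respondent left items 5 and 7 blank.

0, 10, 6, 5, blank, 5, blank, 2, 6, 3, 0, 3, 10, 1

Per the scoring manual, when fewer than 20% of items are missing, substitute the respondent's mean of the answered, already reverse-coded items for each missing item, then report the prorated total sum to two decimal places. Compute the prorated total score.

Reverse-coded (reversed = (0+10) − raw = 10 − raw):
  item 1: 10 − 0 = 10
  item 2: 10 − 10 = 0
  item 10: 10 − 3 = 7
  item 11: 10 − 0 = 10
  item 12: 10 − 3 = 7
  item 13: 10 − 10 = 0
Completed scored items (12 of 14): 10, 0, 6, 5, 5, 2, 6, 7, 10, 7, 0, 1; sum = 59.
Person mean = 59 / 12 ≈ 4.9167
Prorated total = (59 / 12) × 14 = 68.83 (to 2 dp)

68.83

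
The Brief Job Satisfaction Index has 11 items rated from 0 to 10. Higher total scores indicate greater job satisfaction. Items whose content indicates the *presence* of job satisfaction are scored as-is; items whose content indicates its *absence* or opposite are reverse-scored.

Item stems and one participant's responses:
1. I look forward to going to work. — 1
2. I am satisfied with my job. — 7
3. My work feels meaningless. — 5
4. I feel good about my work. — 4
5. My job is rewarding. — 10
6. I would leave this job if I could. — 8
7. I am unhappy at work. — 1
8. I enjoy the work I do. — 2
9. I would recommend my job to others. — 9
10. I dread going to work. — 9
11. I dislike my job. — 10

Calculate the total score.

Items 3, 6, 7, 10, 11 describe the absence/opposite of job satisfaction → reverse-score.
reversed = (0+10) − raw = 10 − raw.
  item 1: 1
  item 2: 7
  item 3: 10 − 5 = 5
  item 4: 4
  item 5: 10
  item 6: 10 − 8 = 2
  item 7: 10 − 1 = 9
  item 8: 2
  item 9: 9
  item 10: 10 − 9 = 1
  item 11: 10 − 10 = 0
Total = 1 + 7 + 5 + 4 + 10 + 2 + 9 + 2 + 9 + 1 + 0 = 50

50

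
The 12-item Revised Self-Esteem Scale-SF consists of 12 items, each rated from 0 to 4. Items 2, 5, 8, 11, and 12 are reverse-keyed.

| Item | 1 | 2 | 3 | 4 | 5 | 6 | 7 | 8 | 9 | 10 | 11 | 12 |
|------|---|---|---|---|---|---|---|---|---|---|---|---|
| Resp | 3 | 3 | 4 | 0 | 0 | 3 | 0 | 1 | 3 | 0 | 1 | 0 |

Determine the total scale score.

28

Raw sum = 18. Reverse-keyed items: 2, 5, 8, 11, 12; their raw sum = 5.
Each reversal replaces raw with 4 − raw, changing the total by 4 − 2·raw per item.
Total = 18 + 5·4 − 2·5 = 18 + 20 − 10 = 28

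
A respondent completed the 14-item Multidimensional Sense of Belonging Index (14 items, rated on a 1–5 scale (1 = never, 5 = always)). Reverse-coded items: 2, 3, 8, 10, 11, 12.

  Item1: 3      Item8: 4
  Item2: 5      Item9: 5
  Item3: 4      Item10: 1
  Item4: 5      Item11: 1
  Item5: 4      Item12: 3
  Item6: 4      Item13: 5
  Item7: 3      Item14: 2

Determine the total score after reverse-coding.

Apply reverse scoring (reverse-coded value = 6 − response):
  item 2: 6 − 5 = 1
  item 3: 6 − 4 = 2
  item 8: 6 − 4 = 2
  item 10: 6 − 1 = 5
  item 11: 6 − 1 = 5
  item 12: 6 − 3 = 3
After reverse-coding: 3, 1, 2, 5, 4, 4, 3, 2, 5, 5, 5, 3, 5, 2
Total = 3 + 1 + 2 + 5 + 4 + 4 + 3 + 2 + 5 + 5 + 5 + 3 + 5 + 2 = 49

49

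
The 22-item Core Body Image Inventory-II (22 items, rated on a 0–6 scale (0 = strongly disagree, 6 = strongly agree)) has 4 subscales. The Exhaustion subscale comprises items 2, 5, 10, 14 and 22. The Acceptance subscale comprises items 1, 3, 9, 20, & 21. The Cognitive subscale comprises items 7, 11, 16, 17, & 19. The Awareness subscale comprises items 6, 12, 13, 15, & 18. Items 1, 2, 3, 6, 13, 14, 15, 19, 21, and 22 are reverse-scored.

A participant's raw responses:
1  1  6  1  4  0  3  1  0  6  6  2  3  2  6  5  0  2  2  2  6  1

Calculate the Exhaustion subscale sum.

24

Exhaustion items: 2, 5, 10, 14, 22.
Of these, items 2, 14, and 22 are reverse-scored; reverse-coded value = 6 − response.
  item 2: 6 − 1 = 5
  item 5: 4
  item 10: 6
  item 14: 6 − 2 = 4
  item 22: 6 − 1 = 5
Sum = 5 + 4 + 6 + 4 + 5 = 24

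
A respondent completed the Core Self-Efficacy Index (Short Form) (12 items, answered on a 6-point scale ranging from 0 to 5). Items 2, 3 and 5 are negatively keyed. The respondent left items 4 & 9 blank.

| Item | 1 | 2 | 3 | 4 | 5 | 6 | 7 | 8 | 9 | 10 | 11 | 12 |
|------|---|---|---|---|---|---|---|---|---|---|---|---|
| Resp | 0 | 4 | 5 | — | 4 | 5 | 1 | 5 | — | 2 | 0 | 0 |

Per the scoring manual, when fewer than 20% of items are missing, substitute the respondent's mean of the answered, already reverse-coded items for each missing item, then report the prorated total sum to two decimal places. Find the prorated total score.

Reverse-coded (on a 0–5 scale, reversed = 5 − raw):
  item 2: 5 − 4 = 1
  item 3: 5 − 5 = 0
  item 5: 5 − 4 = 1
Completed scored items (10 of 12): 0, 1, 0, 1, 5, 1, 5, 2, 0, 0; sum = 15.
Person mean = 15 / 10 ≈ 1.5000
Prorated total = (15 / 10) × 12 = 18.00 (to 2 dp)

18.00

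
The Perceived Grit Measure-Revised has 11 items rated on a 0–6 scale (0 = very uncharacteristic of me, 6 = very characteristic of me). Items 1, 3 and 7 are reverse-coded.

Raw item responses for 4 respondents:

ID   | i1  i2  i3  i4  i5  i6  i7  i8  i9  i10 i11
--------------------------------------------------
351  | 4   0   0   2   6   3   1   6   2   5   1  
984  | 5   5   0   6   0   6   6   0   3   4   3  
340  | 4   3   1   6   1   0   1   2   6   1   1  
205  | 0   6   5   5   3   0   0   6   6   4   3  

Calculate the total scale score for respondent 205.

Respondent 205 raw: 0, 6, 5, 5, 3, 0, 0, 6, 6, 4, 3.
Reverse-coded (reversed = (0+6) − raw = 6 − raw):
  item 1: 6 − 0 = 6
  item 2: 6
  item 3: 6 − 5 = 1
  item 4: 5
  item 5: 3
  item 6: 0
  item 7: 6 − 0 = 6
  item 8: 6
  item 9: 6
  item 10: 4
  item 11: 3
Sum = 6 + 6 + 1 + 5 + 3 + 0 + 6 + 6 + 6 + 4 + 3 = 46

46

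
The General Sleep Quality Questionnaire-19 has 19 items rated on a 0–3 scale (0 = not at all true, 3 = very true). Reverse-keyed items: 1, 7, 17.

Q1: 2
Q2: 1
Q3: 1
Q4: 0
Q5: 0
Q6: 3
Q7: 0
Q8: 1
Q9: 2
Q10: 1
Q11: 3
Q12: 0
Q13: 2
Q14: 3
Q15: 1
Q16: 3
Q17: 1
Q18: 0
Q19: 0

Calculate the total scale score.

Reverse-keyed items use 3 − raw:
  item 1: 3 − 2 = 1
  item 7: 3 − 0 = 3
  item 17: 3 − 1 = 2
After reverse-coding: 1, 1, 1, 0, 0, 3, 3, 1, 2, 1, 3, 0, 2, 3, 1, 3, 2, 0, 0
Total = 1 + 1 + 1 + 0 + 0 + 3 + 3 + 1 + 2 + 1 + 3 + 0 + 2 + 3 + 1 + 3 + 2 + 0 + 0 = 27

27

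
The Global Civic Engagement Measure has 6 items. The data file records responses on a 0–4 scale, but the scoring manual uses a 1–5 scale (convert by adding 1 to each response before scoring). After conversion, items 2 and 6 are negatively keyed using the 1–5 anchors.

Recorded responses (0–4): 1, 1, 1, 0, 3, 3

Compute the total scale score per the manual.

15

Convert to 1–5: 2, 2, 2, 1, 4, 4
Reverse-coded (reversed = (1+5) − raw = 6 − raw):
  item 2: 6 − 2 = 4
  item 6: 6 − 4 = 2
Scored: 2, 4, 2, 1, 4, 2
Total = 15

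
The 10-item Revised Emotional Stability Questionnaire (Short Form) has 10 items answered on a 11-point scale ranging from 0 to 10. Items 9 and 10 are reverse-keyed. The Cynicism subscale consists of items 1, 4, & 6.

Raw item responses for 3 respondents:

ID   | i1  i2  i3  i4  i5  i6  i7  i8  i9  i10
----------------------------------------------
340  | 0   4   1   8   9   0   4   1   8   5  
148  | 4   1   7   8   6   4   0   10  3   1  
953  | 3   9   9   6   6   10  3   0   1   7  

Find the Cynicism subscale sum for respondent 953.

Respondent 953 raw: 3, 9, 9, 6, 6, 10, 3, 0, 1, 7.
Cynicism items: 1, 4, 6.
Reverse-coded (reverse-coded value = 10 − response):
  item 1: 3
  item 4: 6
  item 6: 10
Sum = 3 + 6 + 10 = 19

19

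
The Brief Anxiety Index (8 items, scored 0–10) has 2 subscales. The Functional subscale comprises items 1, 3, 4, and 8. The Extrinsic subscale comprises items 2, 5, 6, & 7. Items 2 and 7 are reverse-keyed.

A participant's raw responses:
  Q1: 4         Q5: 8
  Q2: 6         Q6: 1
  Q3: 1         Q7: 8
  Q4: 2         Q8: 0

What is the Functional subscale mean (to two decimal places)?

Functional items: 1, 3, 4, 8.
  item 1: 4
  item 3: 1
  item 4: 2
  item 8: 0
Sum = 4 + 1 + 2 + 0 = 7
Mean = 7 / 4 = 1.75

1.75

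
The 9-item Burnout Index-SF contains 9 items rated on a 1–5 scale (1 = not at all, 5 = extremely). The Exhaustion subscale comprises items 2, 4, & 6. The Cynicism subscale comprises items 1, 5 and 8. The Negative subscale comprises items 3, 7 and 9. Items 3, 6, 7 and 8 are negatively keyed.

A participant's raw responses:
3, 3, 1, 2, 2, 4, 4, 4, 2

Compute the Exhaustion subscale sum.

Exhaustion items: 2, 4, 6.
Of these, item 6 is negatively keyed; on a 1–5 scale, reversed = 6 − raw.
  item 2: 3
  item 4: 2
  item 6: 6 − 4 = 2
Sum = 3 + 2 + 2 = 7

7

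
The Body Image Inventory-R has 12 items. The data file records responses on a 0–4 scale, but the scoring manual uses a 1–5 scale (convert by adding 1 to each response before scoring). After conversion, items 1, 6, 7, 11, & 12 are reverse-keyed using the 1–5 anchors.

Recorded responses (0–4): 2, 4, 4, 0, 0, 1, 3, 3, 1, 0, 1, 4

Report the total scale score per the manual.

33

Convert to 1–5: 3, 5, 5, 1, 1, 2, 4, 4, 2, 1, 2, 5
Reverse-coded (reversed = (1+5) − raw = 6 − raw):
  item 1: 6 − 3 = 3
  item 6: 6 − 2 = 4
  item 7: 6 − 4 = 2
  item 11: 6 − 2 = 4
  item 12: 6 − 5 = 1
Scored: 3, 5, 5, 1, 1, 4, 2, 4, 2, 1, 4, 1
Total = 33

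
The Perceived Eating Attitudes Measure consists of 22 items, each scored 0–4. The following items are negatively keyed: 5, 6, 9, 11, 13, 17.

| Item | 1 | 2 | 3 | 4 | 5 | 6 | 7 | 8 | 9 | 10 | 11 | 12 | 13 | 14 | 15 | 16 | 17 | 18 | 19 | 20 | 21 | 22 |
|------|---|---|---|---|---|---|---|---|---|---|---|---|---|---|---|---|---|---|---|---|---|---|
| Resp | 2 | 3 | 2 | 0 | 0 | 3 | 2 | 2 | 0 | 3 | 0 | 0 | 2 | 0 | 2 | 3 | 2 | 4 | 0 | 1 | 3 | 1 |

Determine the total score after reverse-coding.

Raw sum = 35. Negatively keyed items: 5, 6, 9, 11, 13, 17; their raw sum = 7.
Each reversal replaces raw with 4 − raw, changing the total by 4 − 2·raw per item.
Total = 35 + 6·4 − 2·7 = 35 + 24 − 14 = 45

45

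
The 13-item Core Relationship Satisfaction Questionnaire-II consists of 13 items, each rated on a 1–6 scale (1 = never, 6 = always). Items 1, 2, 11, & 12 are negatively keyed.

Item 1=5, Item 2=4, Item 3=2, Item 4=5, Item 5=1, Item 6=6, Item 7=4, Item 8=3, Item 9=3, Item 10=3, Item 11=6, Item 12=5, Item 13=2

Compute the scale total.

Raw sum = 49. Negatively keyed items: 1, 2, 11, 12; their raw sum = 20.
Each reversal replaces raw with 7 − raw, changing the total by 7 − 2·raw per item.
Total = 49 + 4·7 − 2·20 = 49 + 28 − 40 = 37

37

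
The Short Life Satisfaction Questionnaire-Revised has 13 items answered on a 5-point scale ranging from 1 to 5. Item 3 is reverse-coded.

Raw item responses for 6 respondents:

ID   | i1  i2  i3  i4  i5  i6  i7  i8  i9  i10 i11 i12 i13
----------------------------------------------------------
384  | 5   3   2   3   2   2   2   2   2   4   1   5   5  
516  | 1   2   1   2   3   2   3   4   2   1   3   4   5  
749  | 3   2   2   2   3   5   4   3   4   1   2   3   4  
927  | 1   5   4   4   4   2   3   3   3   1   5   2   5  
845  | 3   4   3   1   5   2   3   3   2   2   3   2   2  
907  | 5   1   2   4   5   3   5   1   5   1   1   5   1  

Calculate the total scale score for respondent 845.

Respondent 845 raw: 3, 4, 3, 1, 5, 2, 3, 3, 2, 2, 3, 2, 2.
Reverse-coded (reversed = (1+5) − raw = 6 − raw):
  item 1: 3
  item 2: 4
  item 3: 6 − 3 = 3
  item 4: 1
  item 5: 5
  item 6: 2
  item 7: 3
  item 8: 3
  item 9: 2
  item 10: 2
  item 11: 3
  item 12: 2
  item 13: 2
Sum = 3 + 4 + 3 + 1 + 5 + 2 + 3 + 3 + 2 + 2 + 3 + 2 + 2 = 35

35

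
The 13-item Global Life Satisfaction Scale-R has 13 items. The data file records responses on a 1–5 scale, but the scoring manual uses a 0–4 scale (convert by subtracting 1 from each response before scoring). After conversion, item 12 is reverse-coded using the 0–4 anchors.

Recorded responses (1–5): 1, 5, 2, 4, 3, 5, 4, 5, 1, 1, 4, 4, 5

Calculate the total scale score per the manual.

29

Convert to 0–4: 0, 4, 1, 3, 2, 4, 3, 4, 0, 0, 3, 3, 4
Reverse-coded (reversed = (0+4) − raw = 4 − raw):
  item 12: 4 − 3 = 1
Scored: 0, 4, 1, 3, 2, 4, 3, 4, 0, 0, 3, 1, 4
Total = 29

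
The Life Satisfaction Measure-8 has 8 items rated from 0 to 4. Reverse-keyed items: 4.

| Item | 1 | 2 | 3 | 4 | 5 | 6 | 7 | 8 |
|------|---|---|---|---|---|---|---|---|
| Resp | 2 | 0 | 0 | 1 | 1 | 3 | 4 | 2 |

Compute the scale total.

Apply reverse scoring (reversed = (0+4) − raw = 4 − raw):
  item 4: 4 − 1 = 3
After reverse-coding: 2, 0, 0, 3, 1, 3, 4, 2
Total = 2 + 0 + 0 + 3 + 1 + 3 + 4 + 2 = 15

15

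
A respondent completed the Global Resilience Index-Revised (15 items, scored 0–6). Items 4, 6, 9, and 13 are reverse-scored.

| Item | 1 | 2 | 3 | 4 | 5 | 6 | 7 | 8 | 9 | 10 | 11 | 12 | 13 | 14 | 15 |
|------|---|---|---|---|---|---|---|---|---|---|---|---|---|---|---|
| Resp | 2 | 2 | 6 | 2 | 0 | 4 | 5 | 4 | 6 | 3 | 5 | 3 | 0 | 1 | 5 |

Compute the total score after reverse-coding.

Reverse-coded items (reversed = (0+6) − raw = 6 − raw):
  item 4: 6 − 2 = 4
  item 6: 6 − 4 = 2
  item 9: 6 − 6 = 0
  item 13: 6 − 0 = 6
Scored responses: 2, 2, 6, 4, 0, 2, 5, 4, 0, 3, 5, 3, 6, 1, 5
Total = 2 + 2 + 6 + 4 + 0 + 2 + 5 + 4 + 0 + 3 + 5 + 3 + 6 + 1 + 5 = 48

48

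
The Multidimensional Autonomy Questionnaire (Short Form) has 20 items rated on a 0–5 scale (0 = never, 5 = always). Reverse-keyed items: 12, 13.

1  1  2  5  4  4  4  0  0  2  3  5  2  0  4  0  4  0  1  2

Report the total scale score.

40

Reversing items 12 & 13 with 5 − raw:
Total = 1 + 1 + 2 + 5 + 4 + 4 + 4 + 0 + 0 + 2 + 3 + (5−5) + (5−2) + 0 + 4 + 0 + 4 + 0 + 1 + 2
      = 1 + 1 + 2 + 5 + 4 + 4 + 4 + 0 + 0 + 2 + 3 + 0 + 3 + 0 + 4 + 0 + 4 + 0 + 1 + 2 = 40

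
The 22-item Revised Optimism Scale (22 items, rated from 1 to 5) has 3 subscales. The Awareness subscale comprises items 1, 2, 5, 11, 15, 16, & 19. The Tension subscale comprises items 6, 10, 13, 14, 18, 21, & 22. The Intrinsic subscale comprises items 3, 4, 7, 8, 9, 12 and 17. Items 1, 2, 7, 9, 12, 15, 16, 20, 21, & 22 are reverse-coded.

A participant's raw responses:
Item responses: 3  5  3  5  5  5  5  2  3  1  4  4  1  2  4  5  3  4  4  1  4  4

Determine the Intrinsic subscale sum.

19

Intrinsic items: 3, 4, 7, 8, 9, 12, 17.
Of these, items 7, 9, and 12 are reverse-coded; on a 1–5 scale, reversed = 6 − raw.
  item 3: 3
  item 4: 5
  item 7: 6 − 5 = 1
  item 8: 2
  item 9: 6 − 3 = 3
  item 12: 6 − 4 = 2
  item 17: 3
Sum = 3 + 5 + 1 + 2 + 3 + 2 + 3 = 19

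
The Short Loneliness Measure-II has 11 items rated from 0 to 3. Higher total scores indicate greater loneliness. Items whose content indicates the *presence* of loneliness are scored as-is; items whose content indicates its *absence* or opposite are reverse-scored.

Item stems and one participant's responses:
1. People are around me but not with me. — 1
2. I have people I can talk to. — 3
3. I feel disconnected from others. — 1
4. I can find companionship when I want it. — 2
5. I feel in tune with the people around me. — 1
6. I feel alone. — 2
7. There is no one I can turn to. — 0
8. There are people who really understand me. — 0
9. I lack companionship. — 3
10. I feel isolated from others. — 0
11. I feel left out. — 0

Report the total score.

Items 2, 4, 5, 8 describe the absence/opposite of loneliness → reverse-score.
reverse-coded value = 3 − response.
  item 1: 1
  item 2: 3 − 3 = 0
  item 3: 1
  item 4: 3 − 2 = 1
  item 5: 3 − 1 = 2
  item 6: 2
  item 7: 0
  item 8: 3 − 0 = 3
  item 9: 3
  item 10: 0
  item 11: 0
Total = 1 + 0 + 1 + 1 + 2 + 2 + 0 + 3 + 3 + 0 + 0 = 13

13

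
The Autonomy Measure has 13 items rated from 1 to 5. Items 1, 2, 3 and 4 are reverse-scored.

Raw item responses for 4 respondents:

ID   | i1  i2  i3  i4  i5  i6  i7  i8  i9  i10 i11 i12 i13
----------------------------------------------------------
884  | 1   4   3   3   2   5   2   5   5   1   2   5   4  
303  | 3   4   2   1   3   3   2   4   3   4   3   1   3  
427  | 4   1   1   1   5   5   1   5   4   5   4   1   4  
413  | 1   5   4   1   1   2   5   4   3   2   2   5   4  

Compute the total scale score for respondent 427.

51

Respondent 427 raw: 4, 1, 1, 1, 5, 5, 1, 5, 4, 5, 4, 1, 4.
Reverse-coded (reversed = (1+5) − raw = 6 − raw):
  item 1: 6 − 4 = 2
  item 2: 6 − 1 = 5
  item 3: 6 − 1 = 5
  item 4: 6 − 1 = 5
  item 5: 5
  item 6: 5
  item 7: 1
  item 8: 5
  item 9: 4
  item 10: 5
  item 11: 4
  item 12: 1
  item 13: 4
Sum = 2 + 5 + 5 + 5 + 5 + 5 + 1 + 5 + 4 + 5 + 4 + 1 + 4 = 51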